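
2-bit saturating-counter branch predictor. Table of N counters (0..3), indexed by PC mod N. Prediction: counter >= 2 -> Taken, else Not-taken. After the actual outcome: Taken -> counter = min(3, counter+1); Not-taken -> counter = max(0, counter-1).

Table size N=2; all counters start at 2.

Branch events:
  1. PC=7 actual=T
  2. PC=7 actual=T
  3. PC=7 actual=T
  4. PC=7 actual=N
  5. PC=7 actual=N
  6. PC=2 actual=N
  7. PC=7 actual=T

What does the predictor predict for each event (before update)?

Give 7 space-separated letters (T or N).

Ev 1: PC=7 idx=1 pred=T actual=T -> ctr[1]=3
Ev 2: PC=7 idx=1 pred=T actual=T -> ctr[1]=3
Ev 3: PC=7 idx=1 pred=T actual=T -> ctr[1]=3
Ev 4: PC=7 idx=1 pred=T actual=N -> ctr[1]=2
Ev 5: PC=7 idx=1 pred=T actual=N -> ctr[1]=1
Ev 6: PC=2 idx=0 pred=T actual=N -> ctr[0]=1
Ev 7: PC=7 idx=1 pred=N actual=T -> ctr[1]=2

Answer: T T T T T T N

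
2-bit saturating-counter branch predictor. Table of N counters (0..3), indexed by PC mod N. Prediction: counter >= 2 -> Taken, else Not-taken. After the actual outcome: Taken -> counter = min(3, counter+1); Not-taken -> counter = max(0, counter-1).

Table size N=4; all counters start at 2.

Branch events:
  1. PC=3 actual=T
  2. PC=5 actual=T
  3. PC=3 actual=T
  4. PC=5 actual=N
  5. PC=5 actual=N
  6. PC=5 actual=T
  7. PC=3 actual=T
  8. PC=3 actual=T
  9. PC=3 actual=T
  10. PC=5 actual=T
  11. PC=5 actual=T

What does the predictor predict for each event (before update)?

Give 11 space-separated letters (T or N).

Ev 1: PC=3 idx=3 pred=T actual=T -> ctr[3]=3
Ev 2: PC=5 idx=1 pred=T actual=T -> ctr[1]=3
Ev 3: PC=3 idx=3 pred=T actual=T -> ctr[3]=3
Ev 4: PC=5 idx=1 pred=T actual=N -> ctr[1]=2
Ev 5: PC=5 idx=1 pred=T actual=N -> ctr[1]=1
Ev 6: PC=5 idx=1 pred=N actual=T -> ctr[1]=2
Ev 7: PC=3 idx=3 pred=T actual=T -> ctr[3]=3
Ev 8: PC=3 idx=3 pred=T actual=T -> ctr[3]=3
Ev 9: PC=3 idx=3 pred=T actual=T -> ctr[3]=3
Ev 10: PC=5 idx=1 pred=T actual=T -> ctr[1]=3
Ev 11: PC=5 idx=1 pred=T actual=T -> ctr[1]=3

Answer: T T T T T N T T T T T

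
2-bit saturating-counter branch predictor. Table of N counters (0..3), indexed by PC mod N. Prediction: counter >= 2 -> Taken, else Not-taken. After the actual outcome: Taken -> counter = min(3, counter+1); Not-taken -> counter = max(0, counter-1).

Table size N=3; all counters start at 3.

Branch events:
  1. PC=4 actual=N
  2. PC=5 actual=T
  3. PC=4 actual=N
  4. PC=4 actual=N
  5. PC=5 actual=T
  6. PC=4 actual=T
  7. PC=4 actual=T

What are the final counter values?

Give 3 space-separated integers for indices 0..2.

Answer: 3 2 3

Derivation:
Ev 1: PC=4 idx=1 pred=T actual=N -> ctr[1]=2
Ev 2: PC=5 idx=2 pred=T actual=T -> ctr[2]=3
Ev 3: PC=4 idx=1 pred=T actual=N -> ctr[1]=1
Ev 4: PC=4 idx=1 pred=N actual=N -> ctr[1]=0
Ev 5: PC=5 idx=2 pred=T actual=T -> ctr[2]=3
Ev 6: PC=4 idx=1 pred=N actual=T -> ctr[1]=1
Ev 7: PC=4 idx=1 pred=N actual=T -> ctr[1]=2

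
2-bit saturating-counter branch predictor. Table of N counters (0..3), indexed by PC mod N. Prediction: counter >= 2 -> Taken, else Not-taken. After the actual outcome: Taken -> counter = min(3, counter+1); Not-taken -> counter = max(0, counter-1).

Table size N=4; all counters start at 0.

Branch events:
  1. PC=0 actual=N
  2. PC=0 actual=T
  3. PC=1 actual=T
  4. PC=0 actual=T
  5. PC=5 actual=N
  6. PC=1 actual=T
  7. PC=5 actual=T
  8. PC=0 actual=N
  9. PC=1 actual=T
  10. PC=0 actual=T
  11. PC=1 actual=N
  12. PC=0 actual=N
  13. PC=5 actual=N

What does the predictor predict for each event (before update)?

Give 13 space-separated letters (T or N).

Answer: N N N N N N N T T N T T T

Derivation:
Ev 1: PC=0 idx=0 pred=N actual=N -> ctr[0]=0
Ev 2: PC=0 idx=0 pred=N actual=T -> ctr[0]=1
Ev 3: PC=1 idx=1 pred=N actual=T -> ctr[1]=1
Ev 4: PC=0 idx=0 pred=N actual=T -> ctr[0]=2
Ev 5: PC=5 idx=1 pred=N actual=N -> ctr[1]=0
Ev 6: PC=1 idx=1 pred=N actual=T -> ctr[1]=1
Ev 7: PC=5 idx=1 pred=N actual=T -> ctr[1]=2
Ev 8: PC=0 idx=0 pred=T actual=N -> ctr[0]=1
Ev 9: PC=1 idx=1 pred=T actual=T -> ctr[1]=3
Ev 10: PC=0 idx=0 pred=N actual=T -> ctr[0]=2
Ev 11: PC=1 idx=1 pred=T actual=N -> ctr[1]=2
Ev 12: PC=0 idx=0 pred=T actual=N -> ctr[0]=1
Ev 13: PC=5 idx=1 pred=T actual=N -> ctr[1]=1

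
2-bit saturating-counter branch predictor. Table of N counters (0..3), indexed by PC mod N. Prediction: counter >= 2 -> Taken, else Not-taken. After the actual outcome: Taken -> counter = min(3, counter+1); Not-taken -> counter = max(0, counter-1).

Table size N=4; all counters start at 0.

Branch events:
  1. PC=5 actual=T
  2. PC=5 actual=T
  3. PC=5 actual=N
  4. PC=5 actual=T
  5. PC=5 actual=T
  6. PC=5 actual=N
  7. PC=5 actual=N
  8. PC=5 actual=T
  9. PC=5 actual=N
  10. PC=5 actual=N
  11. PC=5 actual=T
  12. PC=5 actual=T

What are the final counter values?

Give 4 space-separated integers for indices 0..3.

Answer: 0 2 0 0

Derivation:
Ev 1: PC=5 idx=1 pred=N actual=T -> ctr[1]=1
Ev 2: PC=5 idx=1 pred=N actual=T -> ctr[1]=2
Ev 3: PC=5 idx=1 pred=T actual=N -> ctr[1]=1
Ev 4: PC=5 idx=1 pred=N actual=T -> ctr[1]=2
Ev 5: PC=5 idx=1 pred=T actual=T -> ctr[1]=3
Ev 6: PC=5 idx=1 pred=T actual=N -> ctr[1]=2
Ev 7: PC=5 idx=1 pred=T actual=N -> ctr[1]=1
Ev 8: PC=5 idx=1 pred=N actual=T -> ctr[1]=2
Ev 9: PC=5 idx=1 pred=T actual=N -> ctr[1]=1
Ev 10: PC=5 idx=1 pred=N actual=N -> ctr[1]=0
Ev 11: PC=5 idx=1 pred=N actual=T -> ctr[1]=1
Ev 12: PC=5 idx=1 pred=N actual=T -> ctr[1]=2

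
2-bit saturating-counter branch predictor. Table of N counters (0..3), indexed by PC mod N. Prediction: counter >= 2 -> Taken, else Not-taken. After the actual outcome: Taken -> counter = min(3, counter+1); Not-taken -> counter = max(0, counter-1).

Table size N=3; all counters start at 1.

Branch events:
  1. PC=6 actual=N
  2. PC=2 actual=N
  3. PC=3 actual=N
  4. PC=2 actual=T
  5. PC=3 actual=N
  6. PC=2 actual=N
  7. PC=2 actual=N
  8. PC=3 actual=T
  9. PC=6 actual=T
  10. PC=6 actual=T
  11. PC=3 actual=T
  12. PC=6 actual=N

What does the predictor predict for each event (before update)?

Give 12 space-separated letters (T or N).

Answer: N N N N N N N N N T T T

Derivation:
Ev 1: PC=6 idx=0 pred=N actual=N -> ctr[0]=0
Ev 2: PC=2 idx=2 pred=N actual=N -> ctr[2]=0
Ev 3: PC=3 idx=0 pred=N actual=N -> ctr[0]=0
Ev 4: PC=2 idx=2 pred=N actual=T -> ctr[2]=1
Ev 5: PC=3 idx=0 pred=N actual=N -> ctr[0]=0
Ev 6: PC=2 idx=2 pred=N actual=N -> ctr[2]=0
Ev 7: PC=2 idx=2 pred=N actual=N -> ctr[2]=0
Ev 8: PC=3 idx=0 pred=N actual=T -> ctr[0]=1
Ev 9: PC=6 idx=0 pred=N actual=T -> ctr[0]=2
Ev 10: PC=6 idx=0 pred=T actual=T -> ctr[0]=3
Ev 11: PC=3 idx=0 pred=T actual=T -> ctr[0]=3
Ev 12: PC=6 idx=0 pred=T actual=N -> ctr[0]=2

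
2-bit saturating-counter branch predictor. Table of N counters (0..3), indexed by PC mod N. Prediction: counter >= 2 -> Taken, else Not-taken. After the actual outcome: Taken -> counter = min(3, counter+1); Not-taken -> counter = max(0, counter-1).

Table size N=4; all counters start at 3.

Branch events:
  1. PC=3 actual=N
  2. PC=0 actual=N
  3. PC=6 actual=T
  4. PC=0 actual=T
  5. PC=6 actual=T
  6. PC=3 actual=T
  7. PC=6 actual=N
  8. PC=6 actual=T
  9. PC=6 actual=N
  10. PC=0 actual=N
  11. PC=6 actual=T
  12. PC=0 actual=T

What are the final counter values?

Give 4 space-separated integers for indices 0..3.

Ev 1: PC=3 idx=3 pred=T actual=N -> ctr[3]=2
Ev 2: PC=0 idx=0 pred=T actual=N -> ctr[0]=2
Ev 3: PC=6 idx=2 pred=T actual=T -> ctr[2]=3
Ev 4: PC=0 idx=0 pred=T actual=T -> ctr[0]=3
Ev 5: PC=6 idx=2 pred=T actual=T -> ctr[2]=3
Ev 6: PC=3 idx=3 pred=T actual=T -> ctr[3]=3
Ev 7: PC=6 idx=2 pred=T actual=N -> ctr[2]=2
Ev 8: PC=6 idx=2 pred=T actual=T -> ctr[2]=3
Ev 9: PC=6 idx=2 pred=T actual=N -> ctr[2]=2
Ev 10: PC=0 idx=0 pred=T actual=N -> ctr[0]=2
Ev 11: PC=6 idx=2 pred=T actual=T -> ctr[2]=3
Ev 12: PC=0 idx=0 pred=T actual=T -> ctr[0]=3

Answer: 3 3 3 3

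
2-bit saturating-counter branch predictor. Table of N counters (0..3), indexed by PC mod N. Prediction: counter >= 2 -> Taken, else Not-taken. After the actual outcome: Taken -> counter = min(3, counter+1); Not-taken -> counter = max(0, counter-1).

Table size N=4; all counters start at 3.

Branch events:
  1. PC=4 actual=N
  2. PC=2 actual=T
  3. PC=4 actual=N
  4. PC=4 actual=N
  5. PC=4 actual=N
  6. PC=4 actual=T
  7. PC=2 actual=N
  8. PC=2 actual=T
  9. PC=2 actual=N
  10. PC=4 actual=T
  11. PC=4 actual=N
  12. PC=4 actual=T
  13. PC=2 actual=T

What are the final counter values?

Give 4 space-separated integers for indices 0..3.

Answer: 2 3 3 3

Derivation:
Ev 1: PC=4 idx=0 pred=T actual=N -> ctr[0]=2
Ev 2: PC=2 idx=2 pred=T actual=T -> ctr[2]=3
Ev 3: PC=4 idx=0 pred=T actual=N -> ctr[0]=1
Ev 4: PC=4 idx=0 pred=N actual=N -> ctr[0]=0
Ev 5: PC=4 idx=0 pred=N actual=N -> ctr[0]=0
Ev 6: PC=4 idx=0 pred=N actual=T -> ctr[0]=1
Ev 7: PC=2 idx=2 pred=T actual=N -> ctr[2]=2
Ev 8: PC=2 idx=2 pred=T actual=T -> ctr[2]=3
Ev 9: PC=2 idx=2 pred=T actual=N -> ctr[2]=2
Ev 10: PC=4 idx=0 pred=N actual=T -> ctr[0]=2
Ev 11: PC=4 idx=0 pred=T actual=N -> ctr[0]=1
Ev 12: PC=4 idx=0 pred=N actual=T -> ctr[0]=2
Ev 13: PC=2 idx=2 pred=T actual=T -> ctr[2]=3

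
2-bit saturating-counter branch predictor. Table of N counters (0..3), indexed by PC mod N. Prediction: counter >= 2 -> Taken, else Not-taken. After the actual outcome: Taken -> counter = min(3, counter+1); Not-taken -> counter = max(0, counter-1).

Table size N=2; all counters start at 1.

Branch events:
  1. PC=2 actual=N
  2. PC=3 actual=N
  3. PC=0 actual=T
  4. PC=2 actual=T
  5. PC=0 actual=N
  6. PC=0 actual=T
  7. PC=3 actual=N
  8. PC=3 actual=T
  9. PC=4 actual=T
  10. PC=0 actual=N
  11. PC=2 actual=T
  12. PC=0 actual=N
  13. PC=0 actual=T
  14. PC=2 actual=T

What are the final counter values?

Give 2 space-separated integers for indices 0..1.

Ev 1: PC=2 idx=0 pred=N actual=N -> ctr[0]=0
Ev 2: PC=3 idx=1 pred=N actual=N -> ctr[1]=0
Ev 3: PC=0 idx=0 pred=N actual=T -> ctr[0]=1
Ev 4: PC=2 idx=0 pred=N actual=T -> ctr[0]=2
Ev 5: PC=0 idx=0 pred=T actual=N -> ctr[0]=1
Ev 6: PC=0 idx=0 pred=N actual=T -> ctr[0]=2
Ev 7: PC=3 idx=1 pred=N actual=N -> ctr[1]=0
Ev 8: PC=3 idx=1 pred=N actual=T -> ctr[1]=1
Ev 9: PC=4 idx=0 pred=T actual=T -> ctr[0]=3
Ev 10: PC=0 idx=0 pred=T actual=N -> ctr[0]=2
Ev 11: PC=2 idx=0 pred=T actual=T -> ctr[0]=3
Ev 12: PC=0 idx=0 pred=T actual=N -> ctr[0]=2
Ev 13: PC=0 idx=0 pred=T actual=T -> ctr[0]=3
Ev 14: PC=2 idx=0 pred=T actual=T -> ctr[0]=3

Answer: 3 1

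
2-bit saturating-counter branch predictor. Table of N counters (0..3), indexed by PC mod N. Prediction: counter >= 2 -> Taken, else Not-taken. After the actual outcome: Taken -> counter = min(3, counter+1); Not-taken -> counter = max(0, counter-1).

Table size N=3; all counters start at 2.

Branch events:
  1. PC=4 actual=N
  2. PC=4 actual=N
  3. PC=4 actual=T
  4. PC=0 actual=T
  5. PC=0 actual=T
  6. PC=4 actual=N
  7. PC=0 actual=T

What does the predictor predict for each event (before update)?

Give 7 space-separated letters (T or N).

Answer: T N N T T N T

Derivation:
Ev 1: PC=4 idx=1 pred=T actual=N -> ctr[1]=1
Ev 2: PC=4 idx=1 pred=N actual=N -> ctr[1]=0
Ev 3: PC=4 idx=1 pred=N actual=T -> ctr[1]=1
Ev 4: PC=0 idx=0 pred=T actual=T -> ctr[0]=3
Ev 5: PC=0 idx=0 pred=T actual=T -> ctr[0]=3
Ev 6: PC=4 idx=1 pred=N actual=N -> ctr[1]=0
Ev 7: PC=0 idx=0 pred=T actual=T -> ctr[0]=3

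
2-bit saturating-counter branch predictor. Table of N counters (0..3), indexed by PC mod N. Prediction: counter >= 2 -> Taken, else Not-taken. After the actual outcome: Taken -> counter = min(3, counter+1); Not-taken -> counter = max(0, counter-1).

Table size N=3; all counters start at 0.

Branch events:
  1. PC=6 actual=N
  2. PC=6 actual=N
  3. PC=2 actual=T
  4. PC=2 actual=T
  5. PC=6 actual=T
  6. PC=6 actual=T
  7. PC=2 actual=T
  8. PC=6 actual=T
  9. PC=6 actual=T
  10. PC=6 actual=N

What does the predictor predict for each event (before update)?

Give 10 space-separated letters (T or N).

Ev 1: PC=6 idx=0 pred=N actual=N -> ctr[0]=0
Ev 2: PC=6 idx=0 pred=N actual=N -> ctr[0]=0
Ev 3: PC=2 idx=2 pred=N actual=T -> ctr[2]=1
Ev 4: PC=2 idx=2 pred=N actual=T -> ctr[2]=2
Ev 5: PC=6 idx=0 pred=N actual=T -> ctr[0]=1
Ev 6: PC=6 idx=0 pred=N actual=T -> ctr[0]=2
Ev 7: PC=2 idx=2 pred=T actual=T -> ctr[2]=3
Ev 8: PC=6 idx=0 pred=T actual=T -> ctr[0]=3
Ev 9: PC=6 idx=0 pred=T actual=T -> ctr[0]=3
Ev 10: PC=6 idx=0 pred=T actual=N -> ctr[0]=2

Answer: N N N N N N T T T T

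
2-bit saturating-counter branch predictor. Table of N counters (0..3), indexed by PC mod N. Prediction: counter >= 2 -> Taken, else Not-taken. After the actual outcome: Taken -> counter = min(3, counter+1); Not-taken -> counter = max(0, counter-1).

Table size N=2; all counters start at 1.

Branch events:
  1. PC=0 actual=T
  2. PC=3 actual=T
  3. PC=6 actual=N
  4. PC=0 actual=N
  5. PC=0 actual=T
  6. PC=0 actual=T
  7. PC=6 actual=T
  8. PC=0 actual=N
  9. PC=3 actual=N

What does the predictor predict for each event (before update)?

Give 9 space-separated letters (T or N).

Answer: N N T N N N T T T

Derivation:
Ev 1: PC=0 idx=0 pred=N actual=T -> ctr[0]=2
Ev 2: PC=3 idx=1 pred=N actual=T -> ctr[1]=2
Ev 3: PC=6 idx=0 pred=T actual=N -> ctr[0]=1
Ev 4: PC=0 idx=0 pred=N actual=N -> ctr[0]=0
Ev 5: PC=0 idx=0 pred=N actual=T -> ctr[0]=1
Ev 6: PC=0 idx=0 pred=N actual=T -> ctr[0]=2
Ev 7: PC=6 idx=0 pred=T actual=T -> ctr[0]=3
Ev 8: PC=0 idx=0 pred=T actual=N -> ctr[0]=2
Ev 9: PC=3 idx=1 pred=T actual=N -> ctr[1]=1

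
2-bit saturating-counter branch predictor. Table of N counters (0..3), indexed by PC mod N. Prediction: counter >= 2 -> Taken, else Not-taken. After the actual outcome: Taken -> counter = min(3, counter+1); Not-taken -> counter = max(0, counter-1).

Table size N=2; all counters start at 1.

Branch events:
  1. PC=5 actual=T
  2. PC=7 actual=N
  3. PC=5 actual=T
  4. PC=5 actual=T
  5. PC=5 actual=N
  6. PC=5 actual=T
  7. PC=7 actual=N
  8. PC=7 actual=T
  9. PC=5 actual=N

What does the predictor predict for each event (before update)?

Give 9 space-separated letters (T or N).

Ev 1: PC=5 idx=1 pred=N actual=T -> ctr[1]=2
Ev 2: PC=7 idx=1 pred=T actual=N -> ctr[1]=1
Ev 3: PC=5 idx=1 pred=N actual=T -> ctr[1]=2
Ev 4: PC=5 idx=1 pred=T actual=T -> ctr[1]=3
Ev 5: PC=5 idx=1 pred=T actual=N -> ctr[1]=2
Ev 6: PC=5 idx=1 pred=T actual=T -> ctr[1]=3
Ev 7: PC=7 idx=1 pred=T actual=N -> ctr[1]=2
Ev 8: PC=7 idx=1 pred=T actual=T -> ctr[1]=3
Ev 9: PC=5 idx=1 pred=T actual=N -> ctr[1]=2

Answer: N T N T T T T T T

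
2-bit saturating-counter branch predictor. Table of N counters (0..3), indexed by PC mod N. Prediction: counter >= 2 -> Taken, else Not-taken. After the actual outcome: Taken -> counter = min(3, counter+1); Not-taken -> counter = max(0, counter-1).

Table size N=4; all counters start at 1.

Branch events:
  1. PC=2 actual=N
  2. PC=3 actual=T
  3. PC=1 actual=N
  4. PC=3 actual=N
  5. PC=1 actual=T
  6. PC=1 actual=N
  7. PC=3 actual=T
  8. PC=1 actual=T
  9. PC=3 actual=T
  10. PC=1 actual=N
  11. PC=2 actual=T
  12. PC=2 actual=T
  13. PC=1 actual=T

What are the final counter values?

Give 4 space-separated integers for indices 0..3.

Answer: 1 1 2 3

Derivation:
Ev 1: PC=2 idx=2 pred=N actual=N -> ctr[2]=0
Ev 2: PC=3 idx=3 pred=N actual=T -> ctr[3]=2
Ev 3: PC=1 idx=1 pred=N actual=N -> ctr[1]=0
Ev 4: PC=3 idx=3 pred=T actual=N -> ctr[3]=1
Ev 5: PC=1 idx=1 pred=N actual=T -> ctr[1]=1
Ev 6: PC=1 idx=1 pred=N actual=N -> ctr[1]=0
Ev 7: PC=3 idx=3 pred=N actual=T -> ctr[3]=2
Ev 8: PC=1 idx=1 pred=N actual=T -> ctr[1]=1
Ev 9: PC=3 idx=3 pred=T actual=T -> ctr[3]=3
Ev 10: PC=1 idx=1 pred=N actual=N -> ctr[1]=0
Ev 11: PC=2 idx=2 pred=N actual=T -> ctr[2]=1
Ev 12: PC=2 idx=2 pred=N actual=T -> ctr[2]=2
Ev 13: PC=1 idx=1 pred=N actual=T -> ctr[1]=1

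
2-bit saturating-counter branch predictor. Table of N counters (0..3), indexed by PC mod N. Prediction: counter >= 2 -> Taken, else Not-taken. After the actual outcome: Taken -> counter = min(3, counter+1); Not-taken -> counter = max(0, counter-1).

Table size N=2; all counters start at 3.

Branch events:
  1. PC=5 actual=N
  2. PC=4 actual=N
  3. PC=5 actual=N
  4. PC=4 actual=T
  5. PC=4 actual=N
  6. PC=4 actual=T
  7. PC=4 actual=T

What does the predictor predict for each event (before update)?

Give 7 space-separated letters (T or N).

Ev 1: PC=5 idx=1 pred=T actual=N -> ctr[1]=2
Ev 2: PC=4 idx=0 pred=T actual=N -> ctr[0]=2
Ev 3: PC=5 idx=1 pred=T actual=N -> ctr[1]=1
Ev 4: PC=4 idx=0 pred=T actual=T -> ctr[0]=3
Ev 5: PC=4 idx=0 pred=T actual=N -> ctr[0]=2
Ev 6: PC=4 idx=0 pred=T actual=T -> ctr[0]=3
Ev 7: PC=4 idx=0 pred=T actual=T -> ctr[0]=3

Answer: T T T T T T T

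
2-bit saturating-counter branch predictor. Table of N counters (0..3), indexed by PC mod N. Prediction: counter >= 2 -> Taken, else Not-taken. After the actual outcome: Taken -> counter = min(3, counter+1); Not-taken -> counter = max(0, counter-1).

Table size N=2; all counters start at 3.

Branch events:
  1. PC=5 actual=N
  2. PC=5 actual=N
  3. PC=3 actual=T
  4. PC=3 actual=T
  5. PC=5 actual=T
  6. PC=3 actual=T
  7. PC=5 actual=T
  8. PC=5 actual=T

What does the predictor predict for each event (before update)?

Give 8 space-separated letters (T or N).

Answer: T T N T T T T T

Derivation:
Ev 1: PC=5 idx=1 pred=T actual=N -> ctr[1]=2
Ev 2: PC=5 idx=1 pred=T actual=N -> ctr[1]=1
Ev 3: PC=3 idx=1 pred=N actual=T -> ctr[1]=2
Ev 4: PC=3 idx=1 pred=T actual=T -> ctr[1]=3
Ev 5: PC=5 idx=1 pred=T actual=T -> ctr[1]=3
Ev 6: PC=3 idx=1 pred=T actual=T -> ctr[1]=3
Ev 7: PC=5 idx=1 pred=T actual=T -> ctr[1]=3
Ev 8: PC=5 idx=1 pred=T actual=T -> ctr[1]=3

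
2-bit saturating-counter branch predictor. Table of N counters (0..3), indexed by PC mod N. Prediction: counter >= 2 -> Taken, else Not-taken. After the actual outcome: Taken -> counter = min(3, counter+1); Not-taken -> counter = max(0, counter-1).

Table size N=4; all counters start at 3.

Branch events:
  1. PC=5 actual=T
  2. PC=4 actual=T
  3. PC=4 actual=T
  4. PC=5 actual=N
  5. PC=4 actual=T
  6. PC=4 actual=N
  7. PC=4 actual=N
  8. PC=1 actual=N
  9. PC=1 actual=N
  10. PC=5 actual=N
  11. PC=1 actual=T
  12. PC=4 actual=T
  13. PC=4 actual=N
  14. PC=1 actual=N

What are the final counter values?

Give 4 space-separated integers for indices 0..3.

Ev 1: PC=5 idx=1 pred=T actual=T -> ctr[1]=3
Ev 2: PC=4 idx=0 pred=T actual=T -> ctr[0]=3
Ev 3: PC=4 idx=0 pred=T actual=T -> ctr[0]=3
Ev 4: PC=5 idx=1 pred=T actual=N -> ctr[1]=2
Ev 5: PC=4 idx=0 pred=T actual=T -> ctr[0]=3
Ev 6: PC=4 idx=0 pred=T actual=N -> ctr[0]=2
Ev 7: PC=4 idx=0 pred=T actual=N -> ctr[0]=1
Ev 8: PC=1 idx=1 pred=T actual=N -> ctr[1]=1
Ev 9: PC=1 idx=1 pred=N actual=N -> ctr[1]=0
Ev 10: PC=5 idx=1 pred=N actual=N -> ctr[1]=0
Ev 11: PC=1 idx=1 pred=N actual=T -> ctr[1]=1
Ev 12: PC=4 idx=0 pred=N actual=T -> ctr[0]=2
Ev 13: PC=4 idx=0 pred=T actual=N -> ctr[0]=1
Ev 14: PC=1 idx=1 pred=N actual=N -> ctr[1]=0

Answer: 1 0 3 3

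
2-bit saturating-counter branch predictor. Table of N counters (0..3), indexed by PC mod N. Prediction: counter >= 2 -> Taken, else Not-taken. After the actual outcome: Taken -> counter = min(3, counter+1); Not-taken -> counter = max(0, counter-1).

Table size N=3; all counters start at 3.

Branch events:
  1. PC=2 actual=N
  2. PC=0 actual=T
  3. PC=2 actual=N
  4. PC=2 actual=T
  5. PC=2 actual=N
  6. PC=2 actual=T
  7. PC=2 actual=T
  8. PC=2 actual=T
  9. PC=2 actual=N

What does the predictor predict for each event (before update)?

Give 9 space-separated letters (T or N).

Ev 1: PC=2 idx=2 pred=T actual=N -> ctr[2]=2
Ev 2: PC=0 idx=0 pred=T actual=T -> ctr[0]=3
Ev 3: PC=2 idx=2 pred=T actual=N -> ctr[2]=1
Ev 4: PC=2 idx=2 pred=N actual=T -> ctr[2]=2
Ev 5: PC=2 idx=2 pred=T actual=N -> ctr[2]=1
Ev 6: PC=2 idx=2 pred=N actual=T -> ctr[2]=2
Ev 7: PC=2 idx=2 pred=T actual=T -> ctr[2]=3
Ev 8: PC=2 idx=2 pred=T actual=T -> ctr[2]=3
Ev 9: PC=2 idx=2 pred=T actual=N -> ctr[2]=2

Answer: T T T N T N T T T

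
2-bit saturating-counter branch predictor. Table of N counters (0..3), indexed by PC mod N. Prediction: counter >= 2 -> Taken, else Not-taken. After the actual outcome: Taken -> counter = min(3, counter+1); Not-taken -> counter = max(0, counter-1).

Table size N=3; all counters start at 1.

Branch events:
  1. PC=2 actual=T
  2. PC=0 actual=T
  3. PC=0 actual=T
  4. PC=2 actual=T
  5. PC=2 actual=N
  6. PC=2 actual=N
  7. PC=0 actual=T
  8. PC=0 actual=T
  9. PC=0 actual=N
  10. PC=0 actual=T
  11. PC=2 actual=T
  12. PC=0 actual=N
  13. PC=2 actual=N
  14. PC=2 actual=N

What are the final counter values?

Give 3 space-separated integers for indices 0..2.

Ev 1: PC=2 idx=2 pred=N actual=T -> ctr[2]=2
Ev 2: PC=0 idx=0 pred=N actual=T -> ctr[0]=2
Ev 3: PC=0 idx=0 pred=T actual=T -> ctr[0]=3
Ev 4: PC=2 idx=2 pred=T actual=T -> ctr[2]=3
Ev 5: PC=2 idx=2 pred=T actual=N -> ctr[2]=2
Ev 6: PC=2 idx=2 pred=T actual=N -> ctr[2]=1
Ev 7: PC=0 idx=0 pred=T actual=T -> ctr[0]=3
Ev 8: PC=0 idx=0 pred=T actual=T -> ctr[0]=3
Ev 9: PC=0 idx=0 pred=T actual=N -> ctr[0]=2
Ev 10: PC=0 idx=0 pred=T actual=T -> ctr[0]=3
Ev 11: PC=2 idx=2 pred=N actual=T -> ctr[2]=2
Ev 12: PC=0 idx=0 pred=T actual=N -> ctr[0]=2
Ev 13: PC=2 idx=2 pred=T actual=N -> ctr[2]=1
Ev 14: PC=2 idx=2 pred=N actual=N -> ctr[2]=0

Answer: 2 1 0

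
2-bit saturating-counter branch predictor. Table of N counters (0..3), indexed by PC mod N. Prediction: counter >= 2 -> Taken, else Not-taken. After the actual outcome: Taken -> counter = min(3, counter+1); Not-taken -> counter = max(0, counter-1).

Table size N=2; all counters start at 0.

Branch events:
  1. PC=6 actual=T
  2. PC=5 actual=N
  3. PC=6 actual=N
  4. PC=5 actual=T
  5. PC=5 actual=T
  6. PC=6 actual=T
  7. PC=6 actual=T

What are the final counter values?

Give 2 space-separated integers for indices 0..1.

Answer: 2 2

Derivation:
Ev 1: PC=6 idx=0 pred=N actual=T -> ctr[0]=1
Ev 2: PC=5 idx=1 pred=N actual=N -> ctr[1]=0
Ev 3: PC=6 idx=0 pred=N actual=N -> ctr[0]=0
Ev 4: PC=5 idx=1 pred=N actual=T -> ctr[1]=1
Ev 5: PC=5 idx=1 pred=N actual=T -> ctr[1]=2
Ev 6: PC=6 idx=0 pred=N actual=T -> ctr[0]=1
Ev 7: PC=6 idx=0 pred=N actual=T -> ctr[0]=2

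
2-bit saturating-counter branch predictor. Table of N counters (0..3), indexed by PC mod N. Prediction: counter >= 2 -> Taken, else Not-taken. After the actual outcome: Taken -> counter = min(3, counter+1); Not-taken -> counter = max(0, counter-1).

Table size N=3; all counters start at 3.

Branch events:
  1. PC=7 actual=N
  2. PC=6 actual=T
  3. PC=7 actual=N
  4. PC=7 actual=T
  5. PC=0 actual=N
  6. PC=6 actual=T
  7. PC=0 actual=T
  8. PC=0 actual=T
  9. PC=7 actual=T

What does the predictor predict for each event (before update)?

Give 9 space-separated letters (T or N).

Ev 1: PC=7 idx=1 pred=T actual=N -> ctr[1]=2
Ev 2: PC=6 idx=0 pred=T actual=T -> ctr[0]=3
Ev 3: PC=7 idx=1 pred=T actual=N -> ctr[1]=1
Ev 4: PC=7 idx=1 pred=N actual=T -> ctr[1]=2
Ev 5: PC=0 idx=0 pred=T actual=N -> ctr[0]=2
Ev 6: PC=6 idx=0 pred=T actual=T -> ctr[0]=3
Ev 7: PC=0 idx=0 pred=T actual=T -> ctr[0]=3
Ev 8: PC=0 idx=0 pred=T actual=T -> ctr[0]=3
Ev 9: PC=7 idx=1 pred=T actual=T -> ctr[1]=3

Answer: T T T N T T T T T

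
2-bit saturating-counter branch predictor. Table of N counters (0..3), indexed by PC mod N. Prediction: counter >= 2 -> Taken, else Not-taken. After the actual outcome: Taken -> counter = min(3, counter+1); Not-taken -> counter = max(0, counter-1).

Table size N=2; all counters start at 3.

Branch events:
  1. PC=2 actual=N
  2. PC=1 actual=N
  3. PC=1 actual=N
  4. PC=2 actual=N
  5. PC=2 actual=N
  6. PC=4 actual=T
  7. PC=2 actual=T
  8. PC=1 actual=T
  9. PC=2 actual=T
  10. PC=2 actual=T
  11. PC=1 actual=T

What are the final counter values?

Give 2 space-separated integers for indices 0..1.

Ev 1: PC=2 idx=0 pred=T actual=N -> ctr[0]=2
Ev 2: PC=1 idx=1 pred=T actual=N -> ctr[1]=2
Ev 3: PC=1 idx=1 pred=T actual=N -> ctr[1]=1
Ev 4: PC=2 idx=0 pred=T actual=N -> ctr[0]=1
Ev 5: PC=2 idx=0 pred=N actual=N -> ctr[0]=0
Ev 6: PC=4 idx=0 pred=N actual=T -> ctr[0]=1
Ev 7: PC=2 idx=0 pred=N actual=T -> ctr[0]=2
Ev 8: PC=1 idx=1 pred=N actual=T -> ctr[1]=2
Ev 9: PC=2 idx=0 pred=T actual=T -> ctr[0]=3
Ev 10: PC=2 idx=0 pred=T actual=T -> ctr[0]=3
Ev 11: PC=1 idx=1 pred=T actual=T -> ctr[1]=3

Answer: 3 3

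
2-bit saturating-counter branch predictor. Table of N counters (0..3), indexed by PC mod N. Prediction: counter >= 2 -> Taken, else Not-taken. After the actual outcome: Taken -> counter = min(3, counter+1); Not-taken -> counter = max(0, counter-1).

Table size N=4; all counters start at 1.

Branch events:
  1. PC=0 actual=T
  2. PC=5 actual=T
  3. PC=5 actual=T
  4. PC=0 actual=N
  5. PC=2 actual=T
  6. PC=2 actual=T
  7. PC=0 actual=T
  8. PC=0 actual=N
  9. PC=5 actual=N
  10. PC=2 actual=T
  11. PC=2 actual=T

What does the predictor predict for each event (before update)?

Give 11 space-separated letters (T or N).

Ev 1: PC=0 idx=0 pred=N actual=T -> ctr[0]=2
Ev 2: PC=5 idx=1 pred=N actual=T -> ctr[1]=2
Ev 3: PC=5 idx=1 pred=T actual=T -> ctr[1]=3
Ev 4: PC=0 idx=0 pred=T actual=N -> ctr[0]=1
Ev 5: PC=2 idx=2 pred=N actual=T -> ctr[2]=2
Ev 6: PC=2 idx=2 pred=T actual=T -> ctr[2]=3
Ev 7: PC=0 idx=0 pred=N actual=T -> ctr[0]=2
Ev 8: PC=0 idx=0 pred=T actual=N -> ctr[0]=1
Ev 9: PC=5 idx=1 pred=T actual=N -> ctr[1]=2
Ev 10: PC=2 idx=2 pred=T actual=T -> ctr[2]=3
Ev 11: PC=2 idx=2 pred=T actual=T -> ctr[2]=3

Answer: N N T T N T N T T T T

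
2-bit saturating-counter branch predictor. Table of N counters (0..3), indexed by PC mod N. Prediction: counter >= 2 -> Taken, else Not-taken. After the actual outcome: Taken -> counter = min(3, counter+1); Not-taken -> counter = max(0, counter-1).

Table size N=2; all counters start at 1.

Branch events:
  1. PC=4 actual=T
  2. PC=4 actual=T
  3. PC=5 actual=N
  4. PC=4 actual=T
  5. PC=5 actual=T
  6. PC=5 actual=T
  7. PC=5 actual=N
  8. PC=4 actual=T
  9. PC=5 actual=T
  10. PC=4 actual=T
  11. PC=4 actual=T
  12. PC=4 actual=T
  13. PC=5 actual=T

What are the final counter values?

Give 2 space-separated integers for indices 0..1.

Ev 1: PC=4 idx=0 pred=N actual=T -> ctr[0]=2
Ev 2: PC=4 idx=0 pred=T actual=T -> ctr[0]=3
Ev 3: PC=5 idx=1 pred=N actual=N -> ctr[1]=0
Ev 4: PC=4 idx=0 pred=T actual=T -> ctr[0]=3
Ev 5: PC=5 idx=1 pred=N actual=T -> ctr[1]=1
Ev 6: PC=5 idx=1 pred=N actual=T -> ctr[1]=2
Ev 7: PC=5 idx=1 pred=T actual=N -> ctr[1]=1
Ev 8: PC=4 idx=0 pred=T actual=T -> ctr[0]=3
Ev 9: PC=5 idx=1 pred=N actual=T -> ctr[1]=2
Ev 10: PC=4 idx=0 pred=T actual=T -> ctr[0]=3
Ev 11: PC=4 idx=0 pred=T actual=T -> ctr[0]=3
Ev 12: PC=4 idx=0 pred=T actual=T -> ctr[0]=3
Ev 13: PC=5 idx=1 pred=T actual=T -> ctr[1]=3

Answer: 3 3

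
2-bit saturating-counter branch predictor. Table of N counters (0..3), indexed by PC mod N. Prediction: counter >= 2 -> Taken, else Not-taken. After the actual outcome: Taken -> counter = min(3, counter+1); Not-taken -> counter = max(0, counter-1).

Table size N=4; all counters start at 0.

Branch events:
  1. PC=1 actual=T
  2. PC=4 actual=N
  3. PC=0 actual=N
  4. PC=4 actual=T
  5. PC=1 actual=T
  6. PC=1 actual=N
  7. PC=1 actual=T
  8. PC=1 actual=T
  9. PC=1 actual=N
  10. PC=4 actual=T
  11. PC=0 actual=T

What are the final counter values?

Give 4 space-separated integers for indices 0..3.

Answer: 3 2 0 0

Derivation:
Ev 1: PC=1 idx=1 pred=N actual=T -> ctr[1]=1
Ev 2: PC=4 idx=0 pred=N actual=N -> ctr[0]=0
Ev 3: PC=0 idx=0 pred=N actual=N -> ctr[0]=0
Ev 4: PC=4 idx=0 pred=N actual=T -> ctr[0]=1
Ev 5: PC=1 idx=1 pred=N actual=T -> ctr[1]=2
Ev 6: PC=1 idx=1 pred=T actual=N -> ctr[1]=1
Ev 7: PC=1 idx=1 pred=N actual=T -> ctr[1]=2
Ev 8: PC=1 idx=1 pred=T actual=T -> ctr[1]=3
Ev 9: PC=1 idx=1 pred=T actual=N -> ctr[1]=2
Ev 10: PC=4 idx=0 pred=N actual=T -> ctr[0]=2
Ev 11: PC=0 idx=0 pred=T actual=T -> ctr[0]=3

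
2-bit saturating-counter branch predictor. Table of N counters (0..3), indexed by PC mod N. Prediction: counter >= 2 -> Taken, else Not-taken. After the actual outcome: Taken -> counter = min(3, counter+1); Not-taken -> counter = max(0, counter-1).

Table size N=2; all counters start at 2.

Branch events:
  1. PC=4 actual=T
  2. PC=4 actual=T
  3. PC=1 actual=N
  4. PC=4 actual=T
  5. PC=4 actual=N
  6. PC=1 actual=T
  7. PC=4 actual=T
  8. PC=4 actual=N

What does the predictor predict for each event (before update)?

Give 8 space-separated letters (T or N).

Ev 1: PC=4 idx=0 pred=T actual=T -> ctr[0]=3
Ev 2: PC=4 idx=0 pred=T actual=T -> ctr[0]=3
Ev 3: PC=1 idx=1 pred=T actual=N -> ctr[1]=1
Ev 4: PC=4 idx=0 pred=T actual=T -> ctr[0]=3
Ev 5: PC=4 idx=0 pred=T actual=N -> ctr[0]=2
Ev 6: PC=1 idx=1 pred=N actual=T -> ctr[1]=2
Ev 7: PC=4 idx=0 pred=T actual=T -> ctr[0]=3
Ev 8: PC=4 idx=0 pred=T actual=N -> ctr[0]=2

Answer: T T T T T N T T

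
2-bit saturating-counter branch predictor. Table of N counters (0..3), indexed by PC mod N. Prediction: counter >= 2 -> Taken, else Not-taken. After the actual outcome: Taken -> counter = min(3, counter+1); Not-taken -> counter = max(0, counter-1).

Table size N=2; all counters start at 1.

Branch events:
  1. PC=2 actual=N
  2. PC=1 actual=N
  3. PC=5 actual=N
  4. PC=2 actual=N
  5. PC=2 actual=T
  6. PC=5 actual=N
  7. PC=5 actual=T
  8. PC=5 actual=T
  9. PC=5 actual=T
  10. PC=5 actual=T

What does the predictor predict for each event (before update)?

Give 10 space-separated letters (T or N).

Ev 1: PC=2 idx=0 pred=N actual=N -> ctr[0]=0
Ev 2: PC=1 idx=1 pred=N actual=N -> ctr[1]=0
Ev 3: PC=5 idx=1 pred=N actual=N -> ctr[1]=0
Ev 4: PC=2 idx=0 pred=N actual=N -> ctr[0]=0
Ev 5: PC=2 idx=0 pred=N actual=T -> ctr[0]=1
Ev 6: PC=5 idx=1 pred=N actual=N -> ctr[1]=0
Ev 7: PC=5 idx=1 pred=N actual=T -> ctr[1]=1
Ev 8: PC=5 idx=1 pred=N actual=T -> ctr[1]=2
Ev 9: PC=5 idx=1 pred=T actual=T -> ctr[1]=3
Ev 10: PC=5 idx=1 pred=T actual=T -> ctr[1]=3

Answer: N N N N N N N N T T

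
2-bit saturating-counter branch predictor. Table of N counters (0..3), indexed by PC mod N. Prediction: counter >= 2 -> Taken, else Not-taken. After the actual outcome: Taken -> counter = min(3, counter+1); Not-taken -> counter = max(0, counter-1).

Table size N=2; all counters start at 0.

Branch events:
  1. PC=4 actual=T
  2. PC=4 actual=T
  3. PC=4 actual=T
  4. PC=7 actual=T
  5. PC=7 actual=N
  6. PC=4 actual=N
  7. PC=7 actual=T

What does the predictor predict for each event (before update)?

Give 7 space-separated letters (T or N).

Answer: N N T N N T N

Derivation:
Ev 1: PC=4 idx=0 pred=N actual=T -> ctr[0]=1
Ev 2: PC=4 idx=0 pred=N actual=T -> ctr[0]=2
Ev 3: PC=4 idx=0 pred=T actual=T -> ctr[0]=3
Ev 4: PC=7 idx=1 pred=N actual=T -> ctr[1]=1
Ev 5: PC=7 idx=1 pred=N actual=N -> ctr[1]=0
Ev 6: PC=4 idx=0 pred=T actual=N -> ctr[0]=2
Ev 7: PC=7 idx=1 pred=N actual=T -> ctr[1]=1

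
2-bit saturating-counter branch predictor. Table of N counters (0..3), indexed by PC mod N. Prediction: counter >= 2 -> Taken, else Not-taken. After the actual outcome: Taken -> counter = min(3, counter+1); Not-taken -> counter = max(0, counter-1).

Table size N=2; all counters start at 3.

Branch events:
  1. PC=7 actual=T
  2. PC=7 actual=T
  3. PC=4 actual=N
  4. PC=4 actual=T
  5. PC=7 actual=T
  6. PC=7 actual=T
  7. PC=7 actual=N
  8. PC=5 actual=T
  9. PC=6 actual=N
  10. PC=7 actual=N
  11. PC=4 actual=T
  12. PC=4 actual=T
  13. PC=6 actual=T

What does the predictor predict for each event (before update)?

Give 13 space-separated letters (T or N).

Ev 1: PC=7 idx=1 pred=T actual=T -> ctr[1]=3
Ev 2: PC=7 idx=1 pred=T actual=T -> ctr[1]=3
Ev 3: PC=4 idx=0 pred=T actual=N -> ctr[0]=2
Ev 4: PC=4 idx=0 pred=T actual=T -> ctr[0]=3
Ev 5: PC=7 idx=1 pred=T actual=T -> ctr[1]=3
Ev 6: PC=7 idx=1 pred=T actual=T -> ctr[1]=3
Ev 7: PC=7 idx=1 pred=T actual=N -> ctr[1]=2
Ev 8: PC=5 idx=1 pred=T actual=T -> ctr[1]=3
Ev 9: PC=6 idx=0 pred=T actual=N -> ctr[0]=2
Ev 10: PC=7 idx=1 pred=T actual=N -> ctr[1]=2
Ev 11: PC=4 idx=0 pred=T actual=T -> ctr[0]=3
Ev 12: PC=4 idx=0 pred=T actual=T -> ctr[0]=3
Ev 13: PC=6 idx=0 pred=T actual=T -> ctr[0]=3

Answer: T T T T T T T T T T T T T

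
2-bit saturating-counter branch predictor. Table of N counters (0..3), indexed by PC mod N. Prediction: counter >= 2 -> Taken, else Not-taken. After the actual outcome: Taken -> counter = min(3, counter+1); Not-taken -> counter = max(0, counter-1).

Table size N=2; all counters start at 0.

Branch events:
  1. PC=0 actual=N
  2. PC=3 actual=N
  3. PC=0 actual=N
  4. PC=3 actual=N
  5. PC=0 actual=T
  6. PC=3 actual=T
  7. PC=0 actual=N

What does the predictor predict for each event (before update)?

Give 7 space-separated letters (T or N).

Answer: N N N N N N N

Derivation:
Ev 1: PC=0 idx=0 pred=N actual=N -> ctr[0]=0
Ev 2: PC=3 idx=1 pred=N actual=N -> ctr[1]=0
Ev 3: PC=0 idx=0 pred=N actual=N -> ctr[0]=0
Ev 4: PC=3 idx=1 pred=N actual=N -> ctr[1]=0
Ev 5: PC=0 idx=0 pred=N actual=T -> ctr[0]=1
Ev 6: PC=3 idx=1 pred=N actual=T -> ctr[1]=1
Ev 7: PC=0 idx=0 pred=N actual=N -> ctr[0]=0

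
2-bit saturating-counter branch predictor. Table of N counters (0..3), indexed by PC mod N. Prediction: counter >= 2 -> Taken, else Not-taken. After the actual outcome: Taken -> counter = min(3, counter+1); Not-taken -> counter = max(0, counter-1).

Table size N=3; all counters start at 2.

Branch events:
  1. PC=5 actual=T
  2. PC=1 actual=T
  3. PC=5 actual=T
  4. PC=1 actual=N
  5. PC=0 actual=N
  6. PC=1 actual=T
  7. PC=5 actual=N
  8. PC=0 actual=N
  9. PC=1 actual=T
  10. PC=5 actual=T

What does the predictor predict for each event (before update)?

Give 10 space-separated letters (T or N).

Answer: T T T T T T T N T T

Derivation:
Ev 1: PC=5 idx=2 pred=T actual=T -> ctr[2]=3
Ev 2: PC=1 idx=1 pred=T actual=T -> ctr[1]=3
Ev 3: PC=5 idx=2 pred=T actual=T -> ctr[2]=3
Ev 4: PC=1 idx=1 pred=T actual=N -> ctr[1]=2
Ev 5: PC=0 idx=0 pred=T actual=N -> ctr[0]=1
Ev 6: PC=1 idx=1 pred=T actual=T -> ctr[1]=3
Ev 7: PC=5 idx=2 pred=T actual=N -> ctr[2]=2
Ev 8: PC=0 idx=0 pred=N actual=N -> ctr[0]=0
Ev 9: PC=1 idx=1 pred=T actual=T -> ctr[1]=3
Ev 10: PC=5 idx=2 pred=T actual=T -> ctr[2]=3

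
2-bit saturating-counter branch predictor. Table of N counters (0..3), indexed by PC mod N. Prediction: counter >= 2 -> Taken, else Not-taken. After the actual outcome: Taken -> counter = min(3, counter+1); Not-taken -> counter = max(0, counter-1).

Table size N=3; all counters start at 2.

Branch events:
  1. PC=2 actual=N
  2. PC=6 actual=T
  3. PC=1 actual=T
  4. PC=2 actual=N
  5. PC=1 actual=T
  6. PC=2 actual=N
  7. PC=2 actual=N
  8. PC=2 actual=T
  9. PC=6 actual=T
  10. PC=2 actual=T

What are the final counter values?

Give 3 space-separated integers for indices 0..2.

Ev 1: PC=2 idx=2 pred=T actual=N -> ctr[2]=1
Ev 2: PC=6 idx=0 pred=T actual=T -> ctr[0]=3
Ev 3: PC=1 idx=1 pred=T actual=T -> ctr[1]=3
Ev 4: PC=2 idx=2 pred=N actual=N -> ctr[2]=0
Ev 5: PC=1 idx=1 pred=T actual=T -> ctr[1]=3
Ev 6: PC=2 idx=2 pred=N actual=N -> ctr[2]=0
Ev 7: PC=2 idx=2 pred=N actual=N -> ctr[2]=0
Ev 8: PC=2 idx=2 pred=N actual=T -> ctr[2]=1
Ev 9: PC=6 idx=0 pred=T actual=T -> ctr[0]=3
Ev 10: PC=2 idx=2 pred=N actual=T -> ctr[2]=2

Answer: 3 3 2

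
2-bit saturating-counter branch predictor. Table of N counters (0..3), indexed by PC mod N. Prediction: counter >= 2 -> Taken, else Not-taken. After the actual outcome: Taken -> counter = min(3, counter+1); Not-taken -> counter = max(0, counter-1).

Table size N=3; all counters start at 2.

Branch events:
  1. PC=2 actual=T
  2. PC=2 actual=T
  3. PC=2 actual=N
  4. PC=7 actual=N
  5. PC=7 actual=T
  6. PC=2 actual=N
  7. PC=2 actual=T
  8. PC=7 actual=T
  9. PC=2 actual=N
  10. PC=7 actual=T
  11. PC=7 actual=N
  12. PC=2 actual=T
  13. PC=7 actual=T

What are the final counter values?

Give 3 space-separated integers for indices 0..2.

Answer: 2 3 2

Derivation:
Ev 1: PC=2 idx=2 pred=T actual=T -> ctr[2]=3
Ev 2: PC=2 idx=2 pred=T actual=T -> ctr[2]=3
Ev 3: PC=2 idx=2 pred=T actual=N -> ctr[2]=2
Ev 4: PC=7 idx=1 pred=T actual=N -> ctr[1]=1
Ev 5: PC=7 idx=1 pred=N actual=T -> ctr[1]=2
Ev 6: PC=2 idx=2 pred=T actual=N -> ctr[2]=1
Ev 7: PC=2 idx=2 pred=N actual=T -> ctr[2]=2
Ev 8: PC=7 idx=1 pred=T actual=T -> ctr[1]=3
Ev 9: PC=2 idx=2 pred=T actual=N -> ctr[2]=1
Ev 10: PC=7 idx=1 pred=T actual=T -> ctr[1]=3
Ev 11: PC=7 idx=1 pred=T actual=N -> ctr[1]=2
Ev 12: PC=2 idx=2 pred=N actual=T -> ctr[2]=2
Ev 13: PC=7 idx=1 pred=T actual=T -> ctr[1]=3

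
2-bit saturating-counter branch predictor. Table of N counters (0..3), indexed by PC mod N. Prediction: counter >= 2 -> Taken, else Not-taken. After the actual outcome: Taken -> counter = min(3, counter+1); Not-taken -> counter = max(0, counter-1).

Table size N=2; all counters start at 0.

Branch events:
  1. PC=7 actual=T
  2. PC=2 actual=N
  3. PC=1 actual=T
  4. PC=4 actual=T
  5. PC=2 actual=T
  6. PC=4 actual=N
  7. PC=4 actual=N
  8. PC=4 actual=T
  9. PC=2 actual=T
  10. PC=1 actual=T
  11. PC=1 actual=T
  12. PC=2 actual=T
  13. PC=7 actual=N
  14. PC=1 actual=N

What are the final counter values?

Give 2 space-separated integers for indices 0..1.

Ev 1: PC=7 idx=1 pred=N actual=T -> ctr[1]=1
Ev 2: PC=2 idx=0 pred=N actual=N -> ctr[0]=0
Ev 3: PC=1 idx=1 pred=N actual=T -> ctr[1]=2
Ev 4: PC=4 idx=0 pred=N actual=T -> ctr[0]=1
Ev 5: PC=2 idx=0 pred=N actual=T -> ctr[0]=2
Ev 6: PC=4 idx=0 pred=T actual=N -> ctr[0]=1
Ev 7: PC=4 idx=0 pred=N actual=N -> ctr[0]=0
Ev 8: PC=4 idx=0 pred=N actual=T -> ctr[0]=1
Ev 9: PC=2 idx=0 pred=N actual=T -> ctr[0]=2
Ev 10: PC=1 idx=1 pred=T actual=T -> ctr[1]=3
Ev 11: PC=1 idx=1 pred=T actual=T -> ctr[1]=3
Ev 12: PC=2 idx=0 pred=T actual=T -> ctr[0]=3
Ev 13: PC=7 idx=1 pred=T actual=N -> ctr[1]=2
Ev 14: PC=1 idx=1 pred=T actual=N -> ctr[1]=1

Answer: 3 1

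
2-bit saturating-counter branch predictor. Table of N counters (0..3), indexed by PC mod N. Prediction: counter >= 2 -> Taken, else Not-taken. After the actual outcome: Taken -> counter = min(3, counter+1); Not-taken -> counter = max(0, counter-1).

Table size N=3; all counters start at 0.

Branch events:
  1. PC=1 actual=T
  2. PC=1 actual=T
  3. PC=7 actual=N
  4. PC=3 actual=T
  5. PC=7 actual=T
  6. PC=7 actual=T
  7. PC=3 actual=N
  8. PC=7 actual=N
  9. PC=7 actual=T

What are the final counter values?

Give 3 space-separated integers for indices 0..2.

Answer: 0 3 0

Derivation:
Ev 1: PC=1 idx=1 pred=N actual=T -> ctr[1]=1
Ev 2: PC=1 idx=1 pred=N actual=T -> ctr[1]=2
Ev 3: PC=7 idx=1 pred=T actual=N -> ctr[1]=1
Ev 4: PC=3 idx=0 pred=N actual=T -> ctr[0]=1
Ev 5: PC=7 idx=1 pred=N actual=T -> ctr[1]=2
Ev 6: PC=7 idx=1 pred=T actual=T -> ctr[1]=3
Ev 7: PC=3 idx=0 pred=N actual=N -> ctr[0]=0
Ev 8: PC=7 idx=1 pred=T actual=N -> ctr[1]=2
Ev 9: PC=7 idx=1 pred=T actual=T -> ctr[1]=3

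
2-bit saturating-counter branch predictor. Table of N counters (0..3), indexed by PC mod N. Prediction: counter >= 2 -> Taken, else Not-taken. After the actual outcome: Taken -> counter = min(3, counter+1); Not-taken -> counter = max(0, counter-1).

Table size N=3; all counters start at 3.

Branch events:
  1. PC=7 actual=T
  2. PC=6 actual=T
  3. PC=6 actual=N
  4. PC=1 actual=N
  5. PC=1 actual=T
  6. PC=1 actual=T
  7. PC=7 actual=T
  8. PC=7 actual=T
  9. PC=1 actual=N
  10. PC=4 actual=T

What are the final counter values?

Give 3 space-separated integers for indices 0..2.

Ev 1: PC=7 idx=1 pred=T actual=T -> ctr[1]=3
Ev 2: PC=6 idx=0 pred=T actual=T -> ctr[0]=3
Ev 3: PC=6 idx=0 pred=T actual=N -> ctr[0]=2
Ev 4: PC=1 idx=1 pred=T actual=N -> ctr[1]=2
Ev 5: PC=1 idx=1 pred=T actual=T -> ctr[1]=3
Ev 6: PC=1 idx=1 pred=T actual=T -> ctr[1]=3
Ev 7: PC=7 idx=1 pred=T actual=T -> ctr[1]=3
Ev 8: PC=7 idx=1 pred=T actual=T -> ctr[1]=3
Ev 9: PC=1 idx=1 pred=T actual=N -> ctr[1]=2
Ev 10: PC=4 idx=1 pred=T actual=T -> ctr[1]=3

Answer: 2 3 3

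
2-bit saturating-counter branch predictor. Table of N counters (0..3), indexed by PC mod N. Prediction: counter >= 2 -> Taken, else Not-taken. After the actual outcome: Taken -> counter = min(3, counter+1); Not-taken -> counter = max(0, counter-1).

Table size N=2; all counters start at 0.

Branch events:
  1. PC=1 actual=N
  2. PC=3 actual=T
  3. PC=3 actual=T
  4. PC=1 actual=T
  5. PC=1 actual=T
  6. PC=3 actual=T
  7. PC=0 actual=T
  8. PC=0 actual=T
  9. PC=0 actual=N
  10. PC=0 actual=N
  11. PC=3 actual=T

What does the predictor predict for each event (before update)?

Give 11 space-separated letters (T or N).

Answer: N N N T T T N N T N T

Derivation:
Ev 1: PC=1 idx=1 pred=N actual=N -> ctr[1]=0
Ev 2: PC=3 idx=1 pred=N actual=T -> ctr[1]=1
Ev 3: PC=3 idx=1 pred=N actual=T -> ctr[1]=2
Ev 4: PC=1 idx=1 pred=T actual=T -> ctr[1]=3
Ev 5: PC=1 idx=1 pred=T actual=T -> ctr[1]=3
Ev 6: PC=3 idx=1 pred=T actual=T -> ctr[1]=3
Ev 7: PC=0 idx=0 pred=N actual=T -> ctr[0]=1
Ev 8: PC=0 idx=0 pred=N actual=T -> ctr[0]=2
Ev 9: PC=0 idx=0 pred=T actual=N -> ctr[0]=1
Ev 10: PC=0 idx=0 pred=N actual=N -> ctr[0]=0
Ev 11: PC=3 idx=1 pred=T actual=T -> ctr[1]=3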